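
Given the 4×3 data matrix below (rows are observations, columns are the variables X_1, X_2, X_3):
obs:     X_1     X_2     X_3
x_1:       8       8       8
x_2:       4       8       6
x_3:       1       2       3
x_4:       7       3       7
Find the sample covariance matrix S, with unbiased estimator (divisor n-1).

Step 1 — column means:
  mean(X_1) = (8 + 4 + 1 + 7) / 4 = 20/4 = 5
  mean(X_2) = (8 + 8 + 2 + 3) / 4 = 21/4 = 5.25
  mean(X_3) = (8 + 6 + 3 + 7) / 4 = 24/4 = 6

Step 2 — sample covariance S[i,j] = (1/(n-1)) · Σ_k (x_{k,i} - mean_i) · (x_{k,j} - mean_j), with n-1 = 3.
  S[X_1,X_1] = ((3)·(3) + (-1)·(-1) + (-4)·(-4) + (2)·(2)) / 3 = 30/3 = 10
  S[X_1,X_2] = ((3)·(2.75) + (-1)·(2.75) + (-4)·(-3.25) + (2)·(-2.25)) / 3 = 14/3 = 4.6667
  S[X_1,X_3] = ((3)·(2) + (-1)·(0) + (-4)·(-3) + (2)·(1)) / 3 = 20/3 = 6.6667
  S[X_2,X_2] = ((2.75)·(2.75) + (2.75)·(2.75) + (-3.25)·(-3.25) + (-2.25)·(-2.25)) / 3 = 30.75/3 = 10.25
  S[X_2,X_3] = ((2.75)·(2) + (2.75)·(0) + (-3.25)·(-3) + (-2.25)·(1)) / 3 = 13/3 = 4.3333
  S[X_3,X_3] = ((2)·(2) + (0)·(0) + (-3)·(-3) + (1)·(1)) / 3 = 14/3 = 4.6667

S is symmetric (S[j,i] = S[i,j]). Assembling:

S = [[10, 4.6667, 6.6667],
 [4.6667, 10.25, 4.3333],
 [6.6667, 4.3333, 4.6667]]


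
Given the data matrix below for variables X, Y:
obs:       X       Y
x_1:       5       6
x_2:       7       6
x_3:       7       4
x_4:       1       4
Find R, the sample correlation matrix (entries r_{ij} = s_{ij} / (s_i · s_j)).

Step 1 — column means:
  mean(X) = (5 + 7 + 7 + 1) / 4 = 20/4 = 5
  mean(Y) = (6 + 6 + 4 + 4) / 4 = 20/4 = 5

Step 2 — sample variances and covariances s[i,j] = (1/(n-1)) · Σ_k (x_{k,i} - mean_i) · (x_{k,j} - mean_j), with n-1 = 3:
  s[X,X] = ((0)·(0) + (2)·(2) + (2)·(2) + (-4)·(-4)) / 3 = 24/3 = 8
  s[X,Y] = ((0)·(1) + (2)·(1) + (2)·(-1) + (-4)·(-1)) / 3 = 4/3 = 1.3333
  s[Y,Y] = ((1)·(1) + (1)·(1) + (-1)·(-1) + (-1)·(-1)) / 3 = 4/3 = 1.3333
  Sample standard deviations s_i = √(s[i,i]):
  s(X) = √(8) = 2.8284
  s(Y) = √(1.3333) = 1.1547

Step 3 — r_{ij} = s_{ij} / (s_i · s_j):
  r[X,X] = 1 (diagonal).
  r[X,Y] = 1.3333 / (2.8284 · 1.1547) = 1.3333 / 3.266 = 0.4082
  r[Y,Y] = 1 (diagonal).

R is symmetric with unit diagonal. Assembling:

R = [[1, 0.4082],
 [0.4082, 1]]


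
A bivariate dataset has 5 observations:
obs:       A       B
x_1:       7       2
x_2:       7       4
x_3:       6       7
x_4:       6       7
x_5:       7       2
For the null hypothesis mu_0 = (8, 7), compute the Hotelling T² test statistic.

Step 1 — sample mean vector:
  mean(A) = (7 + 7 + 6 + 6 + 7) / 5 = 33/5 = 6.6
  mean(B) = (2 + 4 + 7 + 7 + 2) / 5 = 22/5 = 4.4
  x̄ = (6.6, 4.4),  deviation x̄ - mu_0 = (6.6, 4.4) - (8, 7) = (-1.4, -2.6).

Step 2 — sample covariance matrix, S[i,j] = (1/(n-1)) · Σ_k (x_{k,i} - mean_i) · (x_{k,j} - mean_j), divisor n-1 = 4:
  S[A,A] = ((0.4)·(0.4) + (0.4)·(0.4) + (-0.6)·(-0.6) + (-0.6)·(-0.6) + (0.4)·(0.4)) / 4 = 1.2/4 = 0.3
  S[A,B] = ((0.4)·(-2.4) + (0.4)·(-0.4) + (-0.6)·(2.6) + (-0.6)·(2.6) + (0.4)·(-2.4)) / 4 = -5.2/4 = -1.3
  S[B,B] = ((-2.4)·(-2.4) + (-0.4)·(-0.4) + (2.6)·(2.6) + (2.6)·(2.6) + (-2.4)·(-2.4)) / 4 = 25.2/4 = 6.3
  S = [[0.3, -1.3],
 [-1.3, 6.3]].

Step 3 — invert S. det(S) = 0.3·6.3 - (-1.3)² = 0.2.
  S^{-1} = (1/det) · [[d, -b], [-b, a]] = [[31.5, 6.5],
 [6.5, 1.5]].

Step 4 — quadratic form (x̄ - mu_0)^T · S^{-1} · (x̄ - mu_0):
  S^{-1} · (x̄ - mu_0) = (-61, -13),
  (x̄ - mu_0)^T · [...] = (-1.4)·(-61) + (-2.6)·(-13) = 119.2.

Step 5 — scale by n: T² = 5 · 119.2 = 596.

T² ≈ 596


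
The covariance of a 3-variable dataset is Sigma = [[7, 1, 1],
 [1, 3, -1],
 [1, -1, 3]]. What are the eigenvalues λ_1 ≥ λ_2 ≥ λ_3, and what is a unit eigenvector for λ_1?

Step 1 — characteristic polynomial p(λ) = det(λI - Sigma) = λ³ - tr·λ² + c_1·λ - det, where tr = trace, c_1 = sum of the principal 2×2 minors, det = det(Sigma):
  tr = 7 + 3 + 3 = 13,
  c_1 = (7·3 - (1)²) + (7·3 - (1)²) + (3·3 - (-1)²) = 20 + 20 + 8 = 48,
  det = 7·(3·3 - (-1)²) - (1)·((1)·3 - (-1)·(1)) + (1)·((1)·(-1) - 3·(1)) = 7·(8) - (1)·(4) + (1)·(-4) = 48.
  So p(λ) = λ³ - 13λ² + 48λ - 48.
Step 2 — look for an integer root (rational root theorem: any rational root is an integer divisor of 48). Testing λ = 4:
  p(4) = 64 - 208 + 192 - 48 = 0  ✓
  Dividing out (λ - 4): p(λ) = (λ - 4)(λ² - 9λ + 12).
Step 3 — remaining eigenvalues from the quadratic λ² - 9λ + 12 = 0:
  Δ = 9² - 4·12 = 81 - 48 = 33,  λ = (9 ± √33)/2 = (9 ± 5.7446)/2 ≈ 7.3723 or 1.6277.
  Sorted: λ_1 = 7.3723,  λ_2 = 4,  λ_3 = 1.6277  (check: sum = 13 = tr ✓).

Step 4 — unit eigenvector for λ_1 ≈ 7.3723: v spans the null space of (Sigma - λ_1 I), whose rows are
  r_1 = (-0.3723, 1, 1),  r_2 = (1, -4.3723, -1),  r_3 = (1, -1, -4.3723).
  v is orthogonal to every row, so take v ∝ r_1 × r_2 = ((1)·(-1) - (1)·(-4.3723), (1)·(1) - (-0.3723)·(-1), (-0.3723)·(-4.3723) - (1)·(1)) ≈ (3.3723, 0.6277, 0.6277).
  Let u = (3.3723, 0.6277, 0.6277).
  ||u|| = √((3.3723)² + (0.6277)² + (0.6277)²) = √(12.1603) ≈ 3.4872,  v_1 = u/||u|| ≈ (0.9671, 0.18, 0.18) (||v_1|| = 1).

λ_1 = 7.3723,  λ_2 = 4,  λ_3 = 1.6277;  v_1 ≈ (0.9671, 0.18, 0.18)


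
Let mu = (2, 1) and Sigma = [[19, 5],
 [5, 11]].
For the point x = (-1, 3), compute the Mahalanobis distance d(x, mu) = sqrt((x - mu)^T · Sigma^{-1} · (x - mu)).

Step 1 — centre the observation: (x - mu) = (-3, 2).

Step 2 — invert Sigma. det(Sigma) = 19·11 - (5)² = 184.
  Sigma^{-1} = (1/det) · [[d, -b], [-b, a]] = [[0.0598, -0.0272],
 [-0.0272, 0.1033]].

Step 3 — form the quadratic (x - mu)^T · Sigma^{-1} · (x - mu):
  Sigma^{-1} · (x - mu) = (-0.2337, 0.288).
  (x - mu)^T · [Sigma^{-1} · (x - mu)] = (-3)·(-0.2337) + (2)·(0.288) = 1.2772.

Step 4 — take square root: d = √(1.2772) ≈ 1.1301.

d(x, mu) = √(1.2772) ≈ 1.1301


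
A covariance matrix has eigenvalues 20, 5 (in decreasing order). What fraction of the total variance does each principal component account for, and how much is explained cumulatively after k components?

Step 1 — total variance = trace(Sigma) = Σ λ_i = 20 + 5 = 25.

Step 2 — fraction explained by component i = λ_i / Σ λ:
  PC1: 20/25 = 0.8
  PC2: 5/25 = 0.2

Step 3 — cumulative fraction after k components = (λ_1 + ... + λ_k) / Σ λ:
  k = 1: 20/25 = 0.8
  k = 2: (20 + 5)/25 = 25/25 = 1

Summary (fraction, with percent):

explained: PC1 0.8 (80%), PC2 0.2 (20%);  cumulative: 0.8, 1


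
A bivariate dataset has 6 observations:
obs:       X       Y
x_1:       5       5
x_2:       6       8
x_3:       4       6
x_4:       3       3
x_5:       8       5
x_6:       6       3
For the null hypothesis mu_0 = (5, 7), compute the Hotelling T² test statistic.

Step 1 — sample mean vector:
  mean(X) = (5 + 6 + 4 + 3 + 8 + 6) / 6 = 32/6 = 5.3333
  mean(Y) = (5 + 8 + 6 + 3 + 5 + 3) / 6 = 30/6 = 5
  x̄ = (5.3333, 5),  deviation x̄ - mu_0 = (5.3333, 5) - (5, 7) = (0.3333, -2).

Step 2 — sample covariance matrix, S[i,j] = (1/(n-1)) · Σ_k (x_{k,i} - mean_i) · (x_{k,j} - mean_j), divisor n-1 = 5:
  S[X,X] = ((-0.3333)·(-0.3333) + (0.6667)·(0.6667) + (-1.3333)·(-1.3333) + (-2.3333)·(-2.3333) + (2.6667)·(2.6667) + (0.6667)·(0.6667)) / 5 = 15.3333/5 = 3.0667
  S[X,Y] = ((-0.3333)·(0) + (0.6667)·(3) + (-1.3333)·(1) + (-2.3333)·(-2) + (2.6667)·(0) + (0.6667)·(-2)) / 5 = 4/5 = 0.8
  S[Y,Y] = ((0)·(0) + (3)·(3) + (1)·(1) + (-2)·(-2) + (0)·(0) + (-2)·(-2)) / 5 = 18/5 = 3.6
  S = [[3.0667, 0.8],
 [0.8, 3.6]].

Step 3 — invert S. det(S) = 3.0667·3.6 - (0.8)² = 10.4.
  S^{-1} = (1/det) · [[d, -b], [-b, a]] = [[0.3462, -0.0769],
 [-0.0769, 0.2949]].

Step 4 — quadratic form (x̄ - mu_0)^T · S^{-1} · (x̄ - mu_0):
  S^{-1} · (x̄ - mu_0) = (0.2692, -0.6154),
  (x̄ - mu_0)^T · [...] = (0.3333)·(0.2692) + (-2)·(-0.6154) = 1.3205.

Step 5 — scale by n: T² = 6 · 1.3205 = 7.9231.

T² ≈ 7.9231


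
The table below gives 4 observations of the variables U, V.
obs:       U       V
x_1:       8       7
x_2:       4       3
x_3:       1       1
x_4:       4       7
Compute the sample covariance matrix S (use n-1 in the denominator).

Step 1 — column means:
  mean(U) = (8 + 4 + 1 + 4) / 4 = 17/4 = 4.25
  mean(V) = (7 + 3 + 1 + 7) / 4 = 18/4 = 4.5

Step 2 — sample covariance S[i,j] = (1/(n-1)) · Σ_k (x_{k,i} - mean_i) · (x_{k,j} - mean_j), with n-1 = 3.
  S[U,U] = ((3.75)·(3.75) + (-0.25)·(-0.25) + (-3.25)·(-3.25) + (-0.25)·(-0.25)) / 3 = 24.75/3 = 8.25
  S[U,V] = ((3.75)·(2.5) + (-0.25)·(-1.5) + (-3.25)·(-3.5) + (-0.25)·(2.5)) / 3 = 20.5/3 = 6.8333
  S[V,V] = ((2.5)·(2.5) + (-1.5)·(-1.5) + (-3.5)·(-3.5) + (2.5)·(2.5)) / 3 = 27/3 = 9

S is symmetric (S[j,i] = S[i,j]). Assembling:

S = [[8.25, 6.8333],
 [6.8333, 9]]


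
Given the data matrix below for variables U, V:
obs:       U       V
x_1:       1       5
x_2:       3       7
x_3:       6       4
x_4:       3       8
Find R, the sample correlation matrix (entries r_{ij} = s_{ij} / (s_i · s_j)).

Step 1 — column means:
  mean(U) = (1 + 3 + 6 + 3) / 4 = 13/4 = 3.25
  mean(V) = (5 + 7 + 4 + 8) / 4 = 24/4 = 6

Step 2 — sample variances and covariances s[i,j] = (1/(n-1)) · Σ_k (x_{k,i} - mean_i) · (x_{k,j} - mean_j), with n-1 = 3:
  s[U,U] = ((-2.25)·(-2.25) + (-0.25)·(-0.25) + (2.75)·(2.75) + (-0.25)·(-0.25)) / 3 = 12.75/3 = 4.25
  s[U,V] = ((-2.25)·(-1) + (-0.25)·(1) + (2.75)·(-2) + (-0.25)·(2)) / 3 = -4/3 = -1.3333
  s[V,V] = ((-1)·(-1) + (1)·(1) + (-2)·(-2) + (2)·(2)) / 3 = 10/3 = 3.3333
  Sample standard deviations s_i = √(s[i,i]):
  s(U) = √(4.25) = 2.0616
  s(V) = √(3.3333) = 1.8257

Step 3 — r_{ij} = s_{ij} / (s_i · s_j):
  r[U,U] = 1 (diagonal).
  r[U,V] = -1.3333 / (2.0616 · 1.8257) = -1.3333 / 3.7639 = -0.3542
  r[V,V] = 1 (diagonal).

R is symmetric with unit diagonal. Assembling:

R = [[1, -0.3542],
 [-0.3542, 1]]


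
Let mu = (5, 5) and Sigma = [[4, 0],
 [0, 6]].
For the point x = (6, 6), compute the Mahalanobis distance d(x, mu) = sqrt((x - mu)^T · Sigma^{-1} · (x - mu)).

Step 1 — centre the observation: (x - mu) = (1, 1).

Step 2 — invert Sigma. det(Sigma) = 4·6 - (0)² = 24.
  Sigma^{-1} = (1/det) · [[d, -b], [-b, a]] = [[0.25, 0],
 [0, 0.1667]].

Step 3 — form the quadratic (x - mu)^T · Sigma^{-1} · (x - mu):
  Sigma^{-1} · (x - mu) = (0.25, 0.1667).
  (x - mu)^T · [Sigma^{-1} · (x - mu)] = (1)·(0.25) + (1)·(0.1667) = 0.4167.

Step 4 — take square root: d = √(0.4167) ≈ 0.6455.

d(x, mu) = √(0.4167) ≈ 0.6455


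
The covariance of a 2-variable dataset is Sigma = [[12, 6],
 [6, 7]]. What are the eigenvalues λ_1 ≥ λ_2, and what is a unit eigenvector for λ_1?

Step 1 — characteristic polynomial of 2×2 Sigma:
  det(Sigma - λI) = λ² - trace · λ + det = 0.
  trace = 12 + 7 = 19, det = 12·7 - (6)² = 48.
Step 2 — discriminant:
  Δ = trace² - 4·det = 361 - 192 = 169.
Step 3 — eigenvalues:
  λ = (trace ± √Δ)/2 = (19 ± 13)/2,
  λ_1 = 16,  λ_2 = 3.

Step 4 — unit eigenvector for λ_1: solve (Sigma - λ_1 I)v = 0. First row:
  (12 - 16)·v_x + (6)·v_y = 0, i.e. (-4)·v_x + (6)·v_y = 0,
  so v ∝ (b, λ_1 - a) = (6, 4) = u.
  ||u|| = √((6)² + (4)²) = √(52) ≈ 7.2111,
  v_1 = u/||u|| ≈ (0.8321, 0.5547) (||v_1|| = 1).

λ_1 = 16,  λ_2 = 3;  v_1 ≈ (0.8321, 0.5547)


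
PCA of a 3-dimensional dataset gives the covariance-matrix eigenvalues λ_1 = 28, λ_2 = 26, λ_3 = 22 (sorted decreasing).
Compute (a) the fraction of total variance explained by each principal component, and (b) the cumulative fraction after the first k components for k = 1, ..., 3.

Step 1 — total variance = trace(Sigma) = Σ λ_i = 28 + 26 + 22 = 76.

Step 2 — fraction explained by component i = λ_i / Σ λ:
  PC1: 28/76 = 0.3684
  PC2: 26/76 = 0.3421
  PC3: 22/76 = 0.2895

Step 3 — cumulative fraction after k components = (λ_1 + ... + λ_k) / Σ λ:
  k = 1: 28/76 = 0.3684
  k = 2: (28 + 26)/76 = 54/76 = 0.7105
  k = 3: (28 + 26 + 22)/76 = 76/76 = 1

Summary (fraction, with percent):

explained: PC1 0.3684 (36.84%), PC2 0.3421 (34.21%), PC3 0.2895 (28.95%);  cumulative: 0.3684, 0.7105, 1


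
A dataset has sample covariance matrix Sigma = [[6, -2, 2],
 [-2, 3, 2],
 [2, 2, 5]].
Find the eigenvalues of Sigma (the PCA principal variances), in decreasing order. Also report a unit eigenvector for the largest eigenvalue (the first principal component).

Step 1 — characteristic polynomial p(λ) = det(λI - Sigma) = λ³ - tr·λ² + c_1·λ - det, where tr = trace, c_1 = sum of the principal 2×2 minors, det = det(Sigma):
  tr = 6 + 3 + 5 = 14,
  c_1 = (6·3 - (-2)²) + (6·5 - (2)²) + (3·5 - (2)²) = 14 + 26 + 11 = 51,
  det = 6·(3·5 - (2)²) - (-2)·((-2)·5 - (2)·(2)) + (2)·((-2)·(2) - 3·(2)) = 6·(11) - (-2)·(-14) + (2)·(-10) = 18.
  So p(λ) = λ³ - 14λ² + 51λ - 18.
Step 2 — look for an integer root (rational root theorem: any rational root is an integer divisor of 18). Testing λ = 6:
  p(6) = 216 - 504 + 306 - 18 = 0  ✓
  Dividing out (λ - 6): p(λ) = (λ - 6)(λ² - 8λ + 3).
Step 3 — remaining eigenvalues from the quadratic λ² - 8λ + 3 = 0:
  Δ = 8² - 4·3 = 64 - 12 = 52,  λ = (8 ± √52)/2 = (8 ± 7.2111)/2 ≈ 7.6056 or 0.3944.
  Sorted: λ_1 = 7.6056,  λ_2 = 6,  λ_3 = 0.3944  (check: sum = 14 = tr ✓).

Step 4 — unit eigenvector for λ_1 ≈ 7.6056: v spans the null space of (Sigma - λ_1 I), whose rows are
  r_1 = (-1.6056, -2, 2),  r_2 = (-2, -4.6056, 2),  r_3 = (2, 2, -2.6056).
  v is orthogonal to every row, so take v ∝ r_1 × r_2 = ((-2)·(2) - (2)·(-4.6056), (2)·(-2) - (-1.6056)·(2), (-1.6056)·(-4.6056) - (-2)·(-2)) ≈ (5.2111, -0.7889, 3.3944).
  Let u = (5.2111, -0.7889, 3.3944).
  ||u|| = √((5.2111)² + (-0.7889)² + (3.3944)²) = √(39.3002) ≈ 6.269,  v_1 = u/||u|| ≈ (0.8313, -0.1258, 0.5415) (||v_1|| = 1).

λ_1 = 7.6056,  λ_2 = 6,  λ_3 = 0.3944;  v_1 ≈ (0.8313, -0.1258, 0.5415)


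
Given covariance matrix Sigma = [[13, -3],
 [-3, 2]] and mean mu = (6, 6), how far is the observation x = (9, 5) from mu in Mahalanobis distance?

Step 1 — centre the observation: (x - mu) = (3, -1).

Step 2 — invert Sigma. det(Sigma) = 13·2 - (-3)² = 17.
  Sigma^{-1} = (1/det) · [[d, -b], [-b, a]] = [[0.1176, 0.1765],
 [0.1765, 0.7647]].

Step 3 — form the quadratic (x - mu)^T · Sigma^{-1} · (x - mu):
  Sigma^{-1} · (x - mu) = (0.1765, -0.2353).
  (x - mu)^T · [Sigma^{-1} · (x - mu)] = (3)·(0.1765) + (-1)·(-0.2353) = 0.7647.

Step 4 — take square root: d = √(0.7647) ≈ 0.8745.

d(x, mu) = √(0.7647) ≈ 0.8745


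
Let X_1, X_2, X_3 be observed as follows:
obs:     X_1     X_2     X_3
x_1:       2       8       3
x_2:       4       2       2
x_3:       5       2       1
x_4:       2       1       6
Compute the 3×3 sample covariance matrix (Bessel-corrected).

Step 1 — column means:
  mean(X_1) = (2 + 4 + 5 + 2) / 4 = 13/4 = 3.25
  mean(X_2) = (8 + 2 + 2 + 1) / 4 = 13/4 = 3.25
  mean(X_3) = (3 + 2 + 1 + 6) / 4 = 12/4 = 3

Step 2 — sample covariance S[i,j] = (1/(n-1)) · Σ_k (x_{k,i} - mean_i) · (x_{k,j} - mean_j), with n-1 = 3.
  S[X_1,X_1] = ((-1.25)·(-1.25) + (0.75)·(0.75) + (1.75)·(1.75) + (-1.25)·(-1.25)) / 3 = 6.75/3 = 2.25
  S[X_1,X_2] = ((-1.25)·(4.75) + (0.75)·(-1.25) + (1.75)·(-1.25) + (-1.25)·(-2.25)) / 3 = -6.25/3 = -2.0833
  S[X_1,X_3] = ((-1.25)·(0) + (0.75)·(-1) + (1.75)·(-2) + (-1.25)·(3)) / 3 = -8/3 = -2.6667
  S[X_2,X_2] = ((4.75)·(4.75) + (-1.25)·(-1.25) + (-1.25)·(-1.25) + (-2.25)·(-2.25)) / 3 = 30.75/3 = 10.25
  S[X_2,X_3] = ((4.75)·(0) + (-1.25)·(-1) + (-1.25)·(-2) + (-2.25)·(3)) / 3 = -3/3 = -1
  S[X_3,X_3] = ((0)·(0) + (-1)·(-1) + (-2)·(-2) + (3)·(3)) / 3 = 14/3 = 4.6667

S is symmetric (S[j,i] = S[i,j]). Assembling:

S = [[2.25, -2.0833, -2.6667],
 [-2.0833, 10.25, -1],
 [-2.6667, -1, 4.6667]]


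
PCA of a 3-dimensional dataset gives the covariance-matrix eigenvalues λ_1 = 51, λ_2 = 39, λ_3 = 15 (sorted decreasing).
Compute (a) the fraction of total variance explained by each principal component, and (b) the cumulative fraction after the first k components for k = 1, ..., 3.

Step 1 — total variance = trace(Sigma) = Σ λ_i = 51 + 39 + 15 = 105.

Step 2 — fraction explained by component i = λ_i / Σ λ:
  PC1: 51/105 = 0.4857
  PC2: 39/105 = 0.3714
  PC3: 15/105 = 0.1429

Step 3 — cumulative fraction after k components = (λ_1 + ... + λ_k) / Σ λ:
  k = 1: 51/105 = 0.4857
  k = 2: (51 + 39)/105 = 90/105 = 0.8571
  k = 3: (51 + 39 + 15)/105 = 105/105 = 1

Summary (fraction, with percent):

explained: PC1 0.4857 (48.57%), PC2 0.3714 (37.14%), PC3 0.1429 (14.29%);  cumulative: 0.4857, 0.8571, 1


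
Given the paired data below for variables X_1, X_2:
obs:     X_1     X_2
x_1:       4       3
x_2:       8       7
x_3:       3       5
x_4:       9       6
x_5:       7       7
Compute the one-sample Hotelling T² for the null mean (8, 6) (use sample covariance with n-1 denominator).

Step 1 — sample mean vector:
  mean(X_1) = (4 + 8 + 3 + 9 + 7) / 5 = 31/5 = 6.2
  mean(X_2) = (3 + 7 + 5 + 6 + 7) / 5 = 28/5 = 5.6
  x̄ = (6.2, 5.6),  deviation x̄ - mu_0 = (6.2, 5.6) - (8, 6) = (-1.8, -0.4).

Step 2 — sample covariance matrix, S[i,j] = (1/(n-1)) · Σ_k (x_{k,i} - mean_i) · (x_{k,j} - mean_j), divisor n-1 = 4:
  S[X_1,X_1] = ((-2.2)·(-2.2) + (1.8)·(1.8) + (-3.2)·(-3.2) + (2.8)·(2.8) + (0.8)·(0.8)) / 4 = 26.8/4 = 6.7
  S[X_1,X_2] = ((-2.2)·(-2.6) + (1.8)·(1.4) + (-3.2)·(-0.6) + (2.8)·(0.4) + (0.8)·(1.4)) / 4 = 12.4/4 = 3.1
  S[X_2,X_2] = ((-2.6)·(-2.6) + (1.4)·(1.4) + (-0.6)·(-0.6) + (0.4)·(0.4) + (1.4)·(1.4)) / 4 = 11.2/4 = 2.8
  S = [[6.7, 3.1],
 [3.1, 2.8]].

Step 3 — invert S. det(S) = 6.7·2.8 - (3.1)² = 9.15.
  S^{-1} = (1/det) · [[d, -b], [-b, a]] = [[0.306, -0.3388],
 [-0.3388, 0.7322]].

Step 4 — quadratic form (x̄ - mu_0)^T · S^{-1} · (x̄ - mu_0):
  S^{-1} · (x̄ - mu_0) = (-0.4153, 0.3169),
  (x̄ - mu_0)^T · [...] = (-1.8)·(-0.4153) + (-0.4)·(0.3169) = 0.6208.

Step 5 — scale by n: T² = 5 · 0.6208 = 3.1038.

T² ≈ 3.1038


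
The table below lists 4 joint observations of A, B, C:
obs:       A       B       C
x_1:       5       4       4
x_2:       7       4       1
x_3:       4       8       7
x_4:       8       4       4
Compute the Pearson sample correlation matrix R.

Step 1 — column means:
  mean(A) = (5 + 7 + 4 + 8) / 4 = 24/4 = 6
  mean(B) = (4 + 4 + 8 + 4) / 4 = 20/4 = 5
  mean(C) = (4 + 1 + 7 + 4) / 4 = 16/4 = 4

Step 2 — sample variances and covariances s[i,j] = (1/(n-1)) · Σ_k (x_{k,i} - mean_i) · (x_{k,j} - mean_j), with n-1 = 3:
  s[A,A] = ((-1)·(-1) + (1)·(1) + (-2)·(-2) + (2)·(2)) / 3 = 10/3 = 3.3333
  s[A,B] = ((-1)·(-1) + (1)·(-1) + (-2)·(3) + (2)·(-1)) / 3 = -8/3 = -2.6667
  s[A,C] = ((-1)·(0) + (1)·(-3) + (-2)·(3) + (2)·(0)) / 3 = -9/3 = -3
  s[B,B] = ((-1)·(-1) + (-1)·(-1) + (3)·(3) + (-1)·(-1)) / 3 = 12/3 = 4
  s[B,C] = ((-1)·(0) + (-1)·(-3) + (3)·(3) + (-1)·(0)) / 3 = 12/3 = 4
  s[C,C] = ((0)·(0) + (-3)·(-3) + (3)·(3) + (0)·(0)) / 3 = 18/3 = 6
  Sample standard deviations s_i = √(s[i,i]):
  s(A) = √(3.3333) = 1.8257
  s(B) = √(4) = 2
  s(C) = √(6) = 2.4495

Step 3 — r_{ij} = s_{ij} / (s_i · s_j):
  r[A,A] = 1 (diagonal).
  r[A,B] = -2.6667 / (1.8257 · 2) = -2.6667 / 3.6515 = -0.7303
  r[A,C] = -3 / (1.8257 · 2.4495) = -3 / 4.4721 = -0.6708
  r[B,B] = 1 (diagonal).
  r[B,C] = 4 / (2 · 2.4495) = 4 / 4.899 = 0.8165
  r[C,C] = 1 (diagonal).

R is symmetric with unit diagonal. Assembling:

R = [[1, -0.7303, -0.6708],
 [-0.7303, 1, 0.8165],
 [-0.6708, 0.8165, 1]]


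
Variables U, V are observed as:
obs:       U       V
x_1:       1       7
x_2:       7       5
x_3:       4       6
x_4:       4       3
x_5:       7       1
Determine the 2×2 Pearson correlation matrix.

Step 1 — column means:
  mean(U) = (1 + 7 + 4 + 4 + 7) / 5 = 23/5 = 4.6
  mean(V) = (7 + 5 + 6 + 3 + 1) / 5 = 22/5 = 4.4

Step 2 — sample variances and covariances s[i,j] = (1/(n-1)) · Σ_k (x_{k,i} - mean_i) · (x_{k,j} - mean_j), with n-1 = 4:
  s[U,U] = ((-3.6)·(-3.6) + (2.4)·(2.4) + (-0.6)·(-0.6) + (-0.6)·(-0.6) + (2.4)·(2.4)) / 4 = 25.2/4 = 6.3
  s[U,V] = ((-3.6)·(2.6) + (2.4)·(0.6) + (-0.6)·(1.6) + (-0.6)·(-1.4) + (2.4)·(-3.4)) / 4 = -16.2/4 = -4.05
  s[V,V] = ((2.6)·(2.6) + (0.6)·(0.6) + (1.6)·(1.6) + (-1.4)·(-1.4) + (-3.4)·(-3.4)) / 4 = 23.2/4 = 5.8
  Sample standard deviations s_i = √(s[i,i]):
  s(U) = √(6.3) = 2.51
  s(V) = √(5.8) = 2.4083

Step 3 — r_{ij} = s_{ij} / (s_i · s_j):
  r[U,U] = 1 (diagonal).
  r[U,V] = -4.05 / (2.51 · 2.4083) = -4.05 / 6.0448 = -0.67
  r[V,V] = 1 (diagonal).

R is symmetric with unit diagonal. Assembling:

R = [[1, -0.67],
 [-0.67, 1]]


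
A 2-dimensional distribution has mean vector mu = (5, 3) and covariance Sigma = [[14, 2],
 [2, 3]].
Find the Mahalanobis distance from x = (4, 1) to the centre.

Step 1 — centre the observation: (x - mu) = (-1, -2).

Step 2 — invert Sigma. det(Sigma) = 14·3 - (2)² = 38.
  Sigma^{-1} = (1/det) · [[d, -b], [-b, a]] = [[0.0789, -0.0526],
 [-0.0526, 0.3684]].

Step 3 — form the quadratic (x - mu)^T · Sigma^{-1} · (x - mu):
  Sigma^{-1} · (x - mu) = (0.0263, -0.6842).
  (x - mu)^T · [Sigma^{-1} · (x - mu)] = (-1)·(0.0263) + (-2)·(-0.6842) = 1.3421.

Step 4 — take square root: d = √(1.3421) ≈ 1.1585.

d(x, mu) = √(1.3421) ≈ 1.1585


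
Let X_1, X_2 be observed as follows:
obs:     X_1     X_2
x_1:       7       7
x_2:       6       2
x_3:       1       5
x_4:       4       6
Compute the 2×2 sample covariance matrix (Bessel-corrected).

Step 1 — column means:
  mean(X_1) = (7 + 6 + 1 + 4) / 4 = 18/4 = 4.5
  mean(X_2) = (7 + 2 + 5 + 6) / 4 = 20/4 = 5

Step 2 — sample covariance S[i,j] = (1/(n-1)) · Σ_k (x_{k,i} - mean_i) · (x_{k,j} - mean_j), with n-1 = 3.
  S[X_1,X_1] = ((2.5)·(2.5) + (1.5)·(1.5) + (-3.5)·(-3.5) + (-0.5)·(-0.5)) / 3 = 21/3 = 7
  S[X_1,X_2] = ((2.5)·(2) + (1.5)·(-3) + (-3.5)·(0) + (-0.5)·(1)) / 3 = 0/3 = 0
  S[X_2,X_2] = ((2)·(2) + (-3)·(-3) + (0)·(0) + (1)·(1)) / 3 = 14/3 = 4.6667

S is symmetric (S[j,i] = S[i,j]). Assembling:

S = [[7, 0],
 [0, 4.6667]]


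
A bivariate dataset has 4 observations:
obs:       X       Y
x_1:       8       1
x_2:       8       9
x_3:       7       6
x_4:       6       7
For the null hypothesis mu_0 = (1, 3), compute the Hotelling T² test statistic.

Step 1 — sample mean vector:
  mean(X) = (8 + 8 + 7 + 6) / 4 = 29/4 = 7.25
  mean(Y) = (1 + 9 + 6 + 7) / 4 = 23/4 = 5.75
  x̄ = (7.25, 5.75),  deviation x̄ - mu_0 = (7.25, 5.75) - (1, 3) = (6.25, 2.75).

Step 2 — sample covariance matrix, S[i,j] = (1/(n-1)) · Σ_k (x_{k,i} - mean_i) · (x_{k,j} - mean_j), divisor n-1 = 3:
  S[X,X] = ((0.75)·(0.75) + (0.75)·(0.75) + (-0.25)·(-0.25) + (-1.25)·(-1.25)) / 3 = 2.75/3 = 0.9167
  S[X,Y] = ((0.75)·(-4.75) + (0.75)·(3.25) + (-0.25)·(0.25) + (-1.25)·(1.25)) / 3 = -2.75/3 = -0.9167
  S[Y,Y] = ((-4.75)·(-4.75) + (3.25)·(3.25) + (0.25)·(0.25) + (1.25)·(1.25)) / 3 = 34.75/3 = 11.5833
  S = [[0.9167, -0.9167],
 [-0.9167, 11.5833]].

Step 3 — invert S. det(S) = 0.9167·11.5833 - (-0.9167)² = 9.7778.
  S^{-1} = (1/det) · [[d, -b], [-b, a]] = [[1.1847, 0.0938],
 [0.0938, 0.0938]].

Step 4 — quadratic form (x̄ - mu_0)^T · S^{-1} · (x̄ - mu_0):
  S^{-1} · (x̄ - mu_0) = (7.6619, 0.8438),
  (x̄ - mu_0)^T · [...] = (6.25)·(7.6619) + (2.75)·(0.8438) = 50.2074.

Step 5 — scale by n: T² = 4 · 50.2074 = 200.8295.

T² ≈ 200.8295


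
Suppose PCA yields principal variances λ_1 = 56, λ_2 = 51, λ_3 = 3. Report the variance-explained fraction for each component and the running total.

Step 1 — total variance = trace(Sigma) = Σ λ_i = 56 + 51 + 3 = 110.

Step 2 — fraction explained by component i = λ_i / Σ λ:
  PC1: 56/110 = 0.5091
  PC2: 51/110 = 0.4636
  PC3: 3/110 = 0.0273

Step 3 — cumulative fraction after k components = (λ_1 + ... + λ_k) / Σ λ:
  k = 1: 56/110 = 0.5091
  k = 2: (56 + 51)/110 = 107/110 = 0.9727
  k = 3: (56 + 51 + 3)/110 = 110/110 = 1

Summary (fraction, with percent):

explained: PC1 0.5091 (50.91%), PC2 0.4636 (46.36%), PC3 0.0273 (2.73%);  cumulative: 0.5091, 0.9727, 1


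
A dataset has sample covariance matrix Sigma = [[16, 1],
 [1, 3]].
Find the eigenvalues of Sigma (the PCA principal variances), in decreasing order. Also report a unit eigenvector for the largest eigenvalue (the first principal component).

Step 1 — characteristic polynomial of 2×2 Sigma:
  det(Sigma - λI) = λ² - trace · λ + det = 0.
  trace = 16 + 3 = 19, det = 16·3 - (1)² = 47.
Step 2 — discriminant:
  Δ = trace² - 4·det = 361 - 188 = 173.
Step 3 — eigenvalues:
  λ = (trace ± √Δ)/2 = (19 ± 13.1529)/2,
  λ_1 = 16.0765,  λ_2 = 2.9235.

Step 4 — unit eigenvector for λ_1: solve (Sigma - λ_1 I)v = 0. First row:
  (16 - 16.0765)·v_x + (1)·v_y = 0, i.e. (-0.0765)·v_x + (1)·v_y = 0,
  so v ∝ (b, λ_1 - a) = (1, 0.0765) = u.
  ||u|| = √((1)² + (0.0765)²) = √(1.0058) ≈ 1.0029,
  v_1 = u/||u|| ≈ (0.9971, 0.0763) (||v_1|| = 1).

λ_1 = 16.0765,  λ_2 = 2.9235;  v_1 ≈ (0.9971, 0.0763)


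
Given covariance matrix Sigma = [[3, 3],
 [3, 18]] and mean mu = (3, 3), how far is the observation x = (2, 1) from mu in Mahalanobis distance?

Step 1 — centre the observation: (x - mu) = (-1, -2).

Step 2 — invert Sigma. det(Sigma) = 3·18 - (3)² = 45.
  Sigma^{-1} = (1/det) · [[d, -b], [-b, a]] = [[0.4, -0.0667],
 [-0.0667, 0.0667]].

Step 3 — form the quadratic (x - mu)^T · Sigma^{-1} · (x - mu):
  Sigma^{-1} · (x - mu) = (-0.2667, -0.0667).
  (x - mu)^T · [Sigma^{-1} · (x - mu)] = (-1)·(-0.2667) + (-2)·(-0.0667) = 0.4.

Step 4 — take square root: d = √(0.4) ≈ 0.6325.

d(x, mu) = √(0.4) ≈ 0.6325


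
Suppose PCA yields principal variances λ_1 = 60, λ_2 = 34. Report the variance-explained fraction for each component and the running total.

Step 1 — total variance = trace(Sigma) = Σ λ_i = 60 + 34 = 94.

Step 2 — fraction explained by component i = λ_i / Σ λ:
  PC1: 60/94 = 0.6383
  PC2: 34/94 = 0.3617

Step 3 — cumulative fraction after k components = (λ_1 + ... + λ_k) / Σ λ:
  k = 1: 60/94 = 0.6383
  k = 2: (60 + 34)/94 = 94/94 = 1

Summary (fraction, with percent):

explained: PC1 0.6383 (63.83%), PC2 0.3617 (36.17%);  cumulative: 0.6383, 1


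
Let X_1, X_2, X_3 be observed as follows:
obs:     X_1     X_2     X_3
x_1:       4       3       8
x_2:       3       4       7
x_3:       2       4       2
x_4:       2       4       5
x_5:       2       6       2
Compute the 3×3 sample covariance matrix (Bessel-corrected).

Step 1 — column means:
  mean(X_1) = (4 + 3 + 2 + 2 + 2) / 5 = 13/5 = 2.6
  mean(X_2) = (3 + 4 + 4 + 4 + 6) / 5 = 21/5 = 4.2
  mean(X_3) = (8 + 7 + 2 + 5 + 2) / 5 = 24/5 = 4.8

Step 2 — sample covariance S[i,j] = (1/(n-1)) · Σ_k (x_{k,i} - mean_i) · (x_{k,j} - mean_j), with n-1 = 4.
  S[X_1,X_1] = ((1.4)·(1.4) + (0.4)·(0.4) + (-0.6)·(-0.6) + (-0.6)·(-0.6) + (-0.6)·(-0.6)) / 4 = 3.2/4 = 0.8
  S[X_1,X_2] = ((1.4)·(-1.2) + (0.4)·(-0.2) + (-0.6)·(-0.2) + (-0.6)·(-0.2) + (-0.6)·(1.8)) / 4 = -2.6/4 = -0.65
  S[X_1,X_3] = ((1.4)·(3.2) + (0.4)·(2.2) + (-0.6)·(-2.8) + (-0.6)·(0.2) + (-0.6)·(-2.8)) / 4 = 8.6/4 = 2.15
  S[X_2,X_2] = ((-1.2)·(-1.2) + (-0.2)·(-0.2) + (-0.2)·(-0.2) + (-0.2)·(-0.2) + (1.8)·(1.8)) / 4 = 4.8/4 = 1.2
  S[X_2,X_3] = ((-1.2)·(3.2) + (-0.2)·(2.2) + (-0.2)·(-2.8) + (-0.2)·(0.2) + (1.8)·(-2.8)) / 4 = -8.8/4 = -2.2
  S[X_3,X_3] = ((3.2)·(3.2) + (2.2)·(2.2) + (-2.8)·(-2.8) + (0.2)·(0.2) + (-2.8)·(-2.8)) / 4 = 30.8/4 = 7.7

S is symmetric (S[j,i] = S[i,j]). Assembling:

S = [[0.8, -0.65, 2.15],
 [-0.65, 1.2, -2.2],
 [2.15, -2.2, 7.7]]


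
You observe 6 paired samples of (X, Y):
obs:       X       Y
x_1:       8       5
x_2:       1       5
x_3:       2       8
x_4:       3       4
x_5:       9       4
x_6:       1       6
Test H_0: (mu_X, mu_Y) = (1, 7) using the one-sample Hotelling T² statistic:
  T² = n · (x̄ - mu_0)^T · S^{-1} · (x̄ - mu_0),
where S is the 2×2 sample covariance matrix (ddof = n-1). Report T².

Step 1 — sample mean vector:
  mean(X) = (8 + 1 + 2 + 3 + 9 + 1) / 6 = 24/6 = 4
  mean(Y) = (5 + 5 + 8 + 4 + 4 + 6) / 6 = 32/6 = 5.3333
  x̄ = (4, 5.3333),  deviation x̄ - mu_0 = (4, 5.3333) - (1, 7) = (3, -1.6667).

Step 2 — sample covariance matrix, S[i,j] = (1/(n-1)) · Σ_k (x_{k,i} - mean_i) · (x_{k,j} - mean_j), divisor n-1 = 5:
  S[X,X] = ((4)·(4) + (-3)·(-3) + (-2)·(-2) + (-1)·(-1) + (5)·(5) + (-3)·(-3)) / 5 = 64/5 = 12.8
  S[X,Y] = ((4)·(-0.3333) + (-3)·(-0.3333) + (-2)·(2.6667) + (-1)·(-1.3333) + (5)·(-1.3333) + (-3)·(0.6667)) / 5 = -13/5 = -2.6
  S[Y,Y] = ((-0.3333)·(-0.3333) + (-0.3333)·(-0.3333) + (2.6667)·(2.6667) + (-1.3333)·(-1.3333) + (-1.3333)·(-1.3333) + (0.6667)·(0.6667)) / 5 = 11.3333/5 = 2.2667
  S = [[12.8, -2.6],
 [-2.6, 2.2667]].

Step 3 — invert S. det(S) = 12.8·2.2667 - (-2.6)² = 22.2533.
  S^{-1} = (1/det) · [[d, -b], [-b, a]] = [[0.1019, 0.1168],
 [0.1168, 0.5752]].

Step 4 — quadratic form (x̄ - mu_0)^T · S^{-1} · (x̄ - mu_0):
  S^{-1} · (x̄ - mu_0) = (0.1108, -0.6081),
  (x̄ - mu_0)^T · [...] = (3)·(0.1108) + (-1.6667)·(-0.6081) = 1.3461.

Step 5 — scale by n: T² = 6 · 1.3461 = 8.0767.

T² ≈ 8.0767


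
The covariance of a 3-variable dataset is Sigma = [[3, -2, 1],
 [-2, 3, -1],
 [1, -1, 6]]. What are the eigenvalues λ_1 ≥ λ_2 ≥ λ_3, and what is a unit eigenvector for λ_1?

Step 1 — characteristic polynomial p(λ) = det(λI - Sigma) = λ³ - tr·λ² + c_1·λ - det, where tr = trace, c_1 = sum of the principal 2×2 minors, det = det(Sigma):
  tr = 3 + 3 + 6 = 12,
  c_1 = (3·3 - (-2)²) + (3·6 - (1)²) + (3·6 - (-1)²) = 5 + 17 + 17 = 39,
  det = 3·(3·6 - (-1)²) - (-2)·((-2)·6 - (-1)·(1)) + (1)·((-2)·(-1) - 3·(1)) = 3·(17) - (-2)·(-11) + (1)·(-1) = 28.
  So p(λ) = λ³ - 12λ² + 39λ - 28.
Step 2 — look for an integer root (rational root theorem: any rational root is an integer divisor of 28). Testing λ = 1:
  p(1) = 1 - 12 + 39 - 28 = 0  ✓
  Dividing out (λ - 1): p(λ) = (λ - 1)(λ² - 11λ + 28).
Step 3 — remaining eigenvalues from the quadratic λ² - 11λ + 28 = 0:
  Δ = 11² - 4·28 = 121 - 112 = 9,  λ = (11 ± √9)/2 = (11 ± 3)/2 = 7 or 4.
  Sorted: λ_1 = 7,  λ_2 = 4,  λ_3 = 1  (check: sum = 12 = tr ✓).

Step 4 — unit eigenvector for λ_1 = 7: v spans the null space of (Sigma - λ_1 I), whose rows are
  r_1 = (-4, -2, 1),  r_2 = (-2, -4, -1),  r_3 = (1, -1, -1).
  v is orthogonal to every row, so take v ∝ r_1 × r_2 = ((-2)·(-1) - (1)·(-4), (1)·(-2) - (-4)·(-1), (-4)·(-4) - (-2)·(-2)) = (6, -6, 12).
  Rescale (divide by 6): u = (1, -1, 2).
  ||u|| = √((1)² + (-1)² + (2)²) = √(6) ≈ 2.4495,  v_1 = u/||u|| ≈ (0.4082, -0.4082, 0.8165) (||v_1|| = 1).

λ_1 = 7,  λ_2 = 4,  λ_3 = 1;  v_1 ≈ (0.4082, -0.4082, 0.8165)


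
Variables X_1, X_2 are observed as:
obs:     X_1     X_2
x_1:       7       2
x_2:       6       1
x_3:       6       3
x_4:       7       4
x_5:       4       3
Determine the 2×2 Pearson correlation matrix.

Step 1 — column means:
  mean(X_1) = (7 + 6 + 6 + 7 + 4) / 5 = 30/5 = 6
  mean(X_2) = (2 + 1 + 3 + 4 + 3) / 5 = 13/5 = 2.6

Step 2 — sample variances and covariances s[i,j] = (1/(n-1)) · Σ_k (x_{k,i} - mean_i) · (x_{k,j} - mean_j), with n-1 = 4:
  s[X_1,X_1] = ((1)·(1) + (0)·(0) + (0)·(0) + (1)·(1) + (-2)·(-2)) / 4 = 6/4 = 1.5
  s[X_1,X_2] = ((1)·(-0.6) + (0)·(-1.6) + (0)·(0.4) + (1)·(1.4) + (-2)·(0.4)) / 4 = 0/4 = 0
  s[X_2,X_2] = ((-0.6)·(-0.6) + (-1.6)·(-1.6) + (0.4)·(0.4) + (1.4)·(1.4) + (0.4)·(0.4)) / 4 = 5.2/4 = 1.3
  Sample standard deviations s_i = √(s[i,i]):
  s(X_1) = √(1.5) = 1.2247
  s(X_2) = √(1.3) = 1.1402

Step 3 — r_{ij} = s_{ij} / (s_i · s_j):
  r[X_1,X_1] = 1 (diagonal).
  r[X_1,X_2] = 0 / (1.2247 · 1.1402) = 0 / 1.3964 = 0
  r[X_2,X_2] = 1 (diagonal).

R is symmetric with unit diagonal. Assembling:

R = [[1, 0],
 [0, 1]]


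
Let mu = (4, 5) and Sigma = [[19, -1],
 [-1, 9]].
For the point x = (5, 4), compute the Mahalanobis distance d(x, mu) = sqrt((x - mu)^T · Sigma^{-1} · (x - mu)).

Step 1 — centre the observation: (x - mu) = (1, -1).

Step 2 — invert Sigma. det(Sigma) = 19·9 - (-1)² = 170.
  Sigma^{-1} = (1/det) · [[d, -b], [-b, a]] = [[0.0529, 0.0059],
 [0.0059, 0.1118]].

Step 3 — form the quadratic (x - mu)^T · Sigma^{-1} · (x - mu):
  Sigma^{-1} · (x - mu) = (0.0471, -0.1059).
  (x - mu)^T · [Sigma^{-1} · (x - mu)] = (1)·(0.0471) + (-1)·(-0.1059) = 0.1529.

Step 4 — take square root: d = √(0.1529) ≈ 0.3911.

d(x, mu) = √(0.1529) ≈ 0.3911


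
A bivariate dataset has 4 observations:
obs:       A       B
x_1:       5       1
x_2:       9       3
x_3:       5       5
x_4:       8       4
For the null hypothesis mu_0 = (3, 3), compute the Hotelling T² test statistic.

Step 1 — sample mean vector:
  mean(A) = (5 + 9 + 5 + 8) / 4 = 27/4 = 6.75
  mean(B) = (1 + 3 + 5 + 4) / 4 = 13/4 = 3.25
  x̄ = (6.75, 3.25),  deviation x̄ - mu_0 = (6.75, 3.25) - (3, 3) = (3.75, 0.25).

Step 2 — sample covariance matrix, S[i,j] = (1/(n-1)) · Σ_k (x_{k,i} - mean_i) · (x_{k,j} - mean_j), divisor n-1 = 3:
  S[A,A] = ((-1.75)·(-1.75) + (2.25)·(2.25) + (-1.75)·(-1.75) + (1.25)·(1.25)) / 3 = 12.75/3 = 4.25
  S[A,B] = ((-1.75)·(-2.25) + (2.25)·(-0.25) + (-1.75)·(1.75) + (1.25)·(0.75)) / 3 = 1.25/3 = 0.4167
  S[B,B] = ((-2.25)·(-2.25) + (-0.25)·(-0.25) + (1.75)·(1.75) + (0.75)·(0.75)) / 3 = 8.75/3 = 2.9167
  S = [[4.25, 0.4167],
 [0.4167, 2.9167]].

Step 3 — invert S. det(S) = 4.25·2.9167 - (0.4167)² = 12.2222.
  S^{-1} = (1/det) · [[d, -b], [-b, a]] = [[0.2386, -0.0341],
 [-0.0341, 0.3477]].

Step 4 — quadratic form (x̄ - mu_0)^T · S^{-1} · (x̄ - mu_0):
  S^{-1} · (x̄ - mu_0) = (0.8864, -0.0409),
  (x̄ - mu_0)^T · [...] = (3.75)·(0.8864) + (0.25)·(-0.0409) = 3.3136.

Step 5 — scale by n: T² = 4 · 3.3136 = 13.2545.

T² ≈ 13.2545


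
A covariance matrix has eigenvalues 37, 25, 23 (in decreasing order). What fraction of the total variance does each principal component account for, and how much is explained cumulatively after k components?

Step 1 — total variance = trace(Sigma) = Σ λ_i = 37 + 25 + 23 = 85.

Step 2 — fraction explained by component i = λ_i / Σ λ:
  PC1: 37/85 = 0.4353
  PC2: 25/85 = 0.2941
  PC3: 23/85 = 0.2706

Step 3 — cumulative fraction after k components = (λ_1 + ... + λ_k) / Σ λ:
  k = 1: 37/85 = 0.4353
  k = 2: (37 + 25)/85 = 62/85 = 0.7294
  k = 3: (37 + 25 + 23)/85 = 85/85 = 1

Summary (fraction, with percent):

explained: PC1 0.4353 (43.53%), PC2 0.2941 (29.41%), PC3 0.2706 (27.06%);  cumulative: 0.4353, 0.7294, 1


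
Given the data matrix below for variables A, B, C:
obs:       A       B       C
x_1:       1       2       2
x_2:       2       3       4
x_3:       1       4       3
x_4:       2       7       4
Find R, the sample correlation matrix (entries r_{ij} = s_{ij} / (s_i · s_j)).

Step 1 — column means:
  mean(A) = (1 + 2 + 1 + 2) / 4 = 6/4 = 1.5
  mean(B) = (2 + 3 + 4 + 7) / 4 = 16/4 = 4
  mean(C) = (2 + 4 + 3 + 4) / 4 = 13/4 = 3.25

Step 2 — sample variances and covariances s[i,j] = (1/(n-1)) · Σ_k (x_{k,i} - mean_i) · (x_{k,j} - mean_j), with n-1 = 3:
  s[A,A] = ((-0.5)·(-0.5) + (0.5)·(0.5) + (-0.5)·(-0.5) + (0.5)·(0.5)) / 3 = 1/3 = 0.3333
  s[A,B] = ((-0.5)·(-2) + (0.5)·(-1) + (-0.5)·(0) + (0.5)·(3)) / 3 = 2/3 = 0.6667
  s[A,C] = ((-0.5)·(-1.25) + (0.5)·(0.75) + (-0.5)·(-0.25) + (0.5)·(0.75)) / 3 = 1.5/3 = 0.5
  s[B,B] = ((-2)·(-2) + (-1)·(-1) + (0)·(0) + (3)·(3)) / 3 = 14/3 = 4.6667
  s[B,C] = ((-2)·(-1.25) + (-1)·(0.75) + (0)·(-0.25) + (3)·(0.75)) / 3 = 4/3 = 1.3333
  s[C,C] = ((-1.25)·(-1.25) + (0.75)·(0.75) + (-0.25)·(-0.25) + (0.75)·(0.75)) / 3 = 2.75/3 = 0.9167
  Sample standard deviations s_i = √(s[i,i]):
  s(A) = √(0.3333) = 0.5774
  s(B) = √(4.6667) = 2.1602
  s(C) = √(0.9167) = 0.9574

Step 3 — r_{ij} = s_{ij} / (s_i · s_j):
  r[A,A] = 1 (diagonal).
  r[A,B] = 0.6667 / (0.5774 · 2.1602) = 0.6667 / 1.2472 = 0.5345
  r[A,C] = 0.5 / (0.5774 · 0.9574) = 0.5 / 0.5528 = 0.9045
  r[B,B] = 1 (diagonal).
  r[B,C] = 1.3333 / (2.1602 · 0.9574) = 1.3333 / 2.0683 = 0.6447
  r[C,C] = 1 (diagonal).

R is symmetric with unit diagonal. Assembling:

R = [[1, 0.5345, 0.9045],
 [0.5345, 1, 0.6447],
 [0.9045, 0.6447, 1]]


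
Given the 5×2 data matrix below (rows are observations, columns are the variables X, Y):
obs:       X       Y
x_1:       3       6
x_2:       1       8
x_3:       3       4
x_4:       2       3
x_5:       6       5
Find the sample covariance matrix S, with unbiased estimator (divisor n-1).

Step 1 — column means:
  mean(X) = (3 + 1 + 3 + 2 + 6) / 5 = 15/5 = 3
  mean(Y) = (6 + 8 + 4 + 3 + 5) / 5 = 26/5 = 5.2

Step 2 — sample covariance S[i,j] = (1/(n-1)) · Σ_k (x_{k,i} - mean_i) · (x_{k,j} - mean_j), with n-1 = 4.
  S[X,X] = ((0)·(0) + (-2)·(-2) + (0)·(0) + (-1)·(-1) + (3)·(3)) / 4 = 14/4 = 3.5
  S[X,Y] = ((0)·(0.8) + (-2)·(2.8) + (0)·(-1.2) + (-1)·(-2.2) + (3)·(-0.2)) / 4 = -4/4 = -1
  S[Y,Y] = ((0.8)·(0.8) + (2.8)·(2.8) + (-1.2)·(-1.2) + (-2.2)·(-2.2) + (-0.2)·(-0.2)) / 4 = 14.8/4 = 3.7

S is symmetric (S[j,i] = S[i,j]). Assembling:

S = [[3.5, -1],
 [-1, 3.7]]


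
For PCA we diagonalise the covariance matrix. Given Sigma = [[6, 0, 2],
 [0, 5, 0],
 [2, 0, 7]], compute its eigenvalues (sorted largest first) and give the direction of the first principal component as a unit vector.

Step 1 — characteristic polynomial p(λ) = det(λI - Sigma) = λ³ - tr·λ² + c_1·λ - det, where tr = trace, c_1 = sum of the principal 2×2 minors, det = det(Sigma):
  tr = 6 + 5 + 7 = 18,
  c_1 = (6·5 - (0)²) + (6·7 - (2)²) + (5·7 - (0)²) = 30 + 38 + 35 = 103,
  det = 6·(5·7 - (0)²) - (0)·((0)·7 - (0)·(2)) + (2)·((0)·(0) - 5·(2)) = 6·(35) - (0)·(0) + (2)·(-10) = 190.
  So p(λ) = λ³ - 18λ² + 103λ - 190.
Step 2 — look for an integer root (rational root theorem: any rational root is an integer divisor of 190). Testing λ = 5:
  p(5) = 125 - 450 + 515 - 190 = 0  ✓
  Dividing out (λ - 5): p(λ) = (λ - 5)(λ² - 13λ + 38).
Step 3 — remaining eigenvalues from the quadratic λ² - 13λ + 38 = 0:
  Δ = 13² - 4·38 = 169 - 152 = 17,  λ = (13 ± √17)/2 = (13 ± 4.1231)/2 ≈ 8.5616 or 4.4384.
  Sorted: λ_1 = 8.5616,  λ_2 = 5,  λ_3 = 4.4384  (check: sum = 18 = tr ✓).

Step 4 — unit eigenvector for λ_1 ≈ 8.5616: v spans the null space of (Sigma - λ_1 I), whose rows are
  r_1 = (-2.5616, 0, 2),  r_2 = (0, -3.5616, 0),  r_3 = (2, 0, -1.5616).
  v is orthogonal to every row, so take v ∝ r_1 × r_2 = ((0)·(0) - (2)·(-3.5616), (2)·(0) - (-2.5616)·(0), (-2.5616)·(-3.5616) - (0)·(0)) ≈ (7.1231, 0, 9.1231).
  Let u = (7.1231, 0, 9.1231).
  ||u|| = √((7.1231)² + (0)² + (9.1231)²) = √(133.9697) ≈ 11.5745,  v_1 = u/||u|| ≈ (0.6154, 0, 0.7882) (||v_1|| = 1).

λ_1 = 8.5616,  λ_2 = 5,  λ_3 = 4.4384;  v_1 ≈ (0.6154, 0, 0.7882)


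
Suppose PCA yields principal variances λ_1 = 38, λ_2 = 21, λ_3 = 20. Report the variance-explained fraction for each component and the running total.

Step 1 — total variance = trace(Sigma) = Σ λ_i = 38 + 21 + 20 = 79.

Step 2 — fraction explained by component i = λ_i / Σ λ:
  PC1: 38/79 = 0.481
  PC2: 21/79 = 0.2658
  PC3: 20/79 = 0.2532

Step 3 — cumulative fraction after k components = (λ_1 + ... + λ_k) / Σ λ:
  k = 1: 38/79 = 0.481
  k = 2: (38 + 21)/79 = 59/79 = 0.7468
  k = 3: (38 + 21 + 20)/79 = 79/79 = 1

Summary (fraction, with percent):

explained: PC1 0.481 (48.1%), PC2 0.2658 (26.58%), PC3 0.2532 (25.32%);  cumulative: 0.481, 0.7468, 1


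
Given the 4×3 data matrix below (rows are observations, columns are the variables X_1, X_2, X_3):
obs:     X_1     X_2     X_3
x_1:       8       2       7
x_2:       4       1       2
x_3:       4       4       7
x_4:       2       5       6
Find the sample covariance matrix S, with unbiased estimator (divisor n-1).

Step 1 — column means:
  mean(X_1) = (8 + 4 + 4 + 2) / 4 = 18/4 = 4.5
  mean(X_2) = (2 + 1 + 4 + 5) / 4 = 12/4 = 3
  mean(X_3) = (7 + 2 + 7 + 6) / 4 = 22/4 = 5.5

Step 2 — sample covariance S[i,j] = (1/(n-1)) · Σ_k (x_{k,i} - mean_i) · (x_{k,j} - mean_j), with n-1 = 3.
  S[X_1,X_1] = ((3.5)·(3.5) + (-0.5)·(-0.5) + (-0.5)·(-0.5) + (-2.5)·(-2.5)) / 3 = 19/3 = 6.3333
  S[X_1,X_2] = ((3.5)·(-1) + (-0.5)·(-2) + (-0.5)·(1) + (-2.5)·(2)) / 3 = -8/3 = -2.6667
  S[X_1,X_3] = ((3.5)·(1.5) + (-0.5)·(-3.5) + (-0.5)·(1.5) + (-2.5)·(0.5)) / 3 = 5/3 = 1.6667
  S[X_2,X_2] = ((-1)·(-1) + (-2)·(-2) + (1)·(1) + (2)·(2)) / 3 = 10/3 = 3.3333
  S[X_2,X_3] = ((-1)·(1.5) + (-2)·(-3.5) + (1)·(1.5) + (2)·(0.5)) / 3 = 8/3 = 2.6667
  S[X_3,X_3] = ((1.5)·(1.5) + (-3.5)·(-3.5) + (1.5)·(1.5) + (0.5)·(0.5)) / 3 = 17/3 = 5.6667

S is symmetric (S[j,i] = S[i,j]). Assembling:

S = [[6.3333, -2.6667, 1.6667],
 [-2.6667, 3.3333, 2.6667],
 [1.6667, 2.6667, 5.6667]]
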